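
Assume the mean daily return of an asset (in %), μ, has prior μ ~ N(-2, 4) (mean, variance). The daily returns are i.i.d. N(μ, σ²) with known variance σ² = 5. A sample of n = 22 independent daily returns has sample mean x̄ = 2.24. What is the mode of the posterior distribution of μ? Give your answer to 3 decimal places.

μ̂_MAP = 2.012

n = 22, x̄ = 2.24.
For a Normal prior and Normal likelihood with known variance, the posterior is Normal; its mode equals its mean, the precision-weighted average.
Prior precision 1/σ₀² = 1/4 = 0.25; data precision n/σ² = 22/5 = 4.4.
μ̂ = (0.25·(-2) + 4.4·2.24) / (0.25 + 4.4) = 9.356/4.65 = 4678/2325 ≈ 2.012.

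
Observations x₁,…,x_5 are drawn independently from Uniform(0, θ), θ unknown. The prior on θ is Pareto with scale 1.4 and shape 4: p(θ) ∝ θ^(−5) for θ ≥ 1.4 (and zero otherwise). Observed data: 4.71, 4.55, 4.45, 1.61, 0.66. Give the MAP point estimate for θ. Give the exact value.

θ̂_MAP = 4.71

The Uniform(0, θ) likelihood is θ^(−n) for θ ≥ max(xᵢ), zero otherwise. Here max(xᵢ) = 4.71.
Posterior ∝ θ^(−5) · θ^(−5) = θ^(−10) on θ ≥ max(1.4, 4.71) = 4.71.
This density is strictly decreasing in θ, so the posterior mode lies at the lower boundary of the support.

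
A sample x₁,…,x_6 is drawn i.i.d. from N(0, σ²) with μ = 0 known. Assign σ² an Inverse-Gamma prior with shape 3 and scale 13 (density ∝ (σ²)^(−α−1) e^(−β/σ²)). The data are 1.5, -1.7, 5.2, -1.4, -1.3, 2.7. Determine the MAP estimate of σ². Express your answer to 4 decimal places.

Sum of squared deviations about the known mean: SS = (1.5−0)² + (-1.7−0)² + (5.2−0)² + (-1.4−0)² + (-1.3−0)² + (2.7−0)² = 43.12.
The Normal likelihood contributes (σ²)^(−n/2) exp(−SS/(2σ²)), so the posterior is Inverse-Gamma(α + n/2, β + SS/2) = Inverse-Gamma(6, 34.56).
The mode of Inverse-Gamma(a, b) is b/(a+1) = 34.56/7 ≈ 4.9371.

σ̂²_MAP = 4.9371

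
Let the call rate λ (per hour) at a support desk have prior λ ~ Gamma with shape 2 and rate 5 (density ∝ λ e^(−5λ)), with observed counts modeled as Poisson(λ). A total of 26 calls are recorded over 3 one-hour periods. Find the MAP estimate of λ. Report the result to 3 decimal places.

λ̂_MAP = 3.375

Σxᵢ = 26, n = 3.
Posterior ∝ λe^(−5λ) · λ^26e^(−3λ) = λ^27e^(−8λ), i.e. Gamma(shape=28, rate=8).
The mode of a Gamma(a, b) with a ≥ 1 (shape–rate) is (a−1)/b = 27/8 ≈ 3.375.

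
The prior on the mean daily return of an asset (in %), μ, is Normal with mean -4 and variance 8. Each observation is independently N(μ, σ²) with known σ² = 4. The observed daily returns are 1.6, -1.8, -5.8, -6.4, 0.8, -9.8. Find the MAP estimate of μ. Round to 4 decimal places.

n = 6; x̄ = (1.6 + (-1.8) + (-5.8) + (-6.4) + 0.8 + (-9.8))/6 = -21.4/6 = -107/30 ≈ -3.5667.
For a Normal prior and Normal likelihood with known variance, the posterior is Normal; its mode equals its mean, the precision-weighted average.
Prior precision 1/σ₀² = 1/8 = 0.125; data precision n/σ² = 6/4 = 1.5.
μ̂ = (0.125·(-4) + 1.5·(-107/30)) / (0.125 + 1.5) = (-5.85)/1.625 = -3.6000.

μ̂_MAP = -3.6000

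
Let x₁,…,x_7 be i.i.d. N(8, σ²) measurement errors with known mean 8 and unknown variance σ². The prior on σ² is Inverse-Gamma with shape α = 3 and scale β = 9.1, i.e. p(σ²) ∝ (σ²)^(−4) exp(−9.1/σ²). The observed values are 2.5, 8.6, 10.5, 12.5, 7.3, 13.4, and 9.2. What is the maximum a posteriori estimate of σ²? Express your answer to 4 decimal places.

Sum of squared deviations about the known mean: SS = (2.5−8)² + (8.6−8)² + (10.5−8)² + (12.5−8)² + (7.3−8)² + (13.4−8)² + (9.2−8)² = 88.2.
The Normal likelihood contributes (σ²)^(−n/2) exp(−SS/(2σ²)), so the posterior is Inverse-Gamma(α + n/2, β + SS/2) = Inverse-Gamma(6.5, 53.2).
The mode of Inverse-Gamma(a, b) is b/(a+1) = 53.2/7.5 ≈ 7.0933.

σ̂²_MAP = 7.0933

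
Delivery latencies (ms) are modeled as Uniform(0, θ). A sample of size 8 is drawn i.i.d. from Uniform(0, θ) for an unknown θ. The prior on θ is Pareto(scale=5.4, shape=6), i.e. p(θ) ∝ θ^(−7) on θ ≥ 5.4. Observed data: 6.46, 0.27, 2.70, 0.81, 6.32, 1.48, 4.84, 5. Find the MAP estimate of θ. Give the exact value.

θ̂_MAP = 6.46

The Uniform(0, θ) likelihood is θ^(−n) for θ ≥ max(xᵢ), zero otherwise. Here max(xᵢ) = 6.46.
Posterior ∝ θ^(−7) · θ^(−8) = θ^(−15) on θ ≥ max(5.4, 6.46) = 6.46.
This density is strictly decreasing in θ, so the posterior mode lies at the lower boundary of the support.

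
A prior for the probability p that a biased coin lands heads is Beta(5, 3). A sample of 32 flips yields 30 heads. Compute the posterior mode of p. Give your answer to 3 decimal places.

Prior: Beta(5, 3).
Data: 30 successes in 32 trials. The binomial likelihood contributes p^30(1−p)^2, so the posterior is Beta(5+30, 3+2) = Beta(35, 5).
For Beta(a, b) with a, b > 1 the mode is (a−1)/(a+b−2) = 34/38 ≈ 0.895.

p̂_MAP = 0.895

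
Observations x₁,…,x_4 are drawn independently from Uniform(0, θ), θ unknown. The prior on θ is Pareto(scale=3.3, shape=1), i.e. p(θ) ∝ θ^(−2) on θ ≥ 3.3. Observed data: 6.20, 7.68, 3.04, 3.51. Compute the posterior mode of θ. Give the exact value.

The Uniform(0, θ) likelihood is θ^(−n) for θ ≥ max(xᵢ), zero otherwise. Here max(xᵢ) = 7.68.
Posterior ∝ θ^(−2) · θ^(−4) = θ^(−6) on θ ≥ max(3.3, 7.68) = 7.68.
This density is strictly decreasing in θ, so the posterior mode lies at the lower boundary of the support.

θ̂_MAP = 7.68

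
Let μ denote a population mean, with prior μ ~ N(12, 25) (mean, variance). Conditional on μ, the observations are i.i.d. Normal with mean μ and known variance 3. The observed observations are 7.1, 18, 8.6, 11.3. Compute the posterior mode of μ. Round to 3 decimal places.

n = 4; x̄ = (7.1 + 18 + 8.6 + 11.3)/4 = 45/4 = 11.25.
For a Normal prior and Normal likelihood with known variance, the posterior is Normal; its mode equals its mean, the precision-weighted average.
Prior precision 1/σ₀² = 1/25 = 0.04; data precision n/σ² = 4/3.
μ̂ = (0.04·12 + (4/3)·11.25) / (0.04 + 4/3) = 15.48/(103/75) = 1161/103 ≈ 11.272.

μ̂_MAP = 11.272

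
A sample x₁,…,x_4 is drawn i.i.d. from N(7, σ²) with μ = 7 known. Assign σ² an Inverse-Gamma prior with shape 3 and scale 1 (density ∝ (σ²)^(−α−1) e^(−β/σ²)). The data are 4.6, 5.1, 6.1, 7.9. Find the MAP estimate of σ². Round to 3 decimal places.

σ̂²_MAP = 1.083

Sum of squared deviations about the known mean: SS = (4.6−7)² + (5.1−7)² + (6.1−7)² + (7.9−7)² = 10.99.
The Normal likelihood contributes (σ²)^(−n/2) exp(−SS/(2σ²)), so the posterior is Inverse-Gamma(α + n/2, β + SS/2) = Inverse-Gamma(5, 6.495).
The mode of Inverse-Gamma(a, b) is b/(a+1) = 6.495/6 ≈ 1.083.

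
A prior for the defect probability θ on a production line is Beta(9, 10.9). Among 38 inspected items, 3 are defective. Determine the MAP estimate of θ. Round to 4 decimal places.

Prior: Beta(9, 10.9).
Data: 3 successes in 38 trials. The binomial likelihood contributes θ^3(1−θ)^35, so the posterior is Beta(9+3, 10.9+35) = Beta(12, 45.9).
For Beta(a, b) with a, b > 1 the mode is (a−1)/(a+b−2) = 11/55.9 ≈ 0.1968.

θ̂_MAP = 0.1968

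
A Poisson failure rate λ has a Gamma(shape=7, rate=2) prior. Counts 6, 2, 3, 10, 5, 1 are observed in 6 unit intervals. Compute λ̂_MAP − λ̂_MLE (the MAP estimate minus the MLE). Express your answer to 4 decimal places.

MAP − MLE = -0.3750

Σxᵢ = 27. Posterior is Gamma(34, 8); MAP = (34−1)/8 = 33/8 ≈ 4.12500.
MLE = x̄ = 27/6 ≈ 4.50000.
Difference = 33/8 − 27/6 = -3/8 ≈ -0.3750.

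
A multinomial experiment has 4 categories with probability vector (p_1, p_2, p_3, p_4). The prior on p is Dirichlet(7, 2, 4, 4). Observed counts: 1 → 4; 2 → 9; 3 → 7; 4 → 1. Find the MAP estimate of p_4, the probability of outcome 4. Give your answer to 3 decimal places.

MAP estimate: 0.118

The posterior is Dirichlet(αᵢ + nᵢ) = Dirichlet(11, 11, 11, 5).
For a Dirichlet(a₁,…,a_K) with all aᵢ > 1, the mode has j-th component (aⱼ − 1)/(Σaᵢ − K).
Here Σaᵢ = 38 and K = 4, so p_4 = (5 − 1)/(38 − 4) = 4/34 ≈ 0.118.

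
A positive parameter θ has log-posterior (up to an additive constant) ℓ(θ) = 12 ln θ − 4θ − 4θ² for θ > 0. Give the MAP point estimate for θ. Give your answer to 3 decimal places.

θ̂_MAP = 1.000

ℓ'(θ) = 12/θ − 4 − 8θ. Setting this to zero and multiplying by θ: 8θ² + 4θ − 12 = 0.
θ = (−4 + √(4² + 4·8·12)) / (2·8) = (−4 + √400) / 16 = (−4 + 20)/16 = 1.
ℓ''(θ) = −12/θ² − 8 < 0, confirming a maximum.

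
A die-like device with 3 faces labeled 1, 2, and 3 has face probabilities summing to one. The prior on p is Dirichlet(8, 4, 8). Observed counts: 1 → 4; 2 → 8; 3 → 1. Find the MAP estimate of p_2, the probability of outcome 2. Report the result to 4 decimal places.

The posterior is Dirichlet(αᵢ + nᵢ) = Dirichlet(12, 12, 9).
For a Dirichlet(a₁,…,a_K) with all aᵢ > 1, the mode has j-th component (aⱼ − 1)/(Σaᵢ − K).
Here Σaᵢ = 33 and K = 3, so p_2 = (12 − 1)/(33 − 3) = 11/30 ≈ 0.3667.

MAP estimate: 0.3667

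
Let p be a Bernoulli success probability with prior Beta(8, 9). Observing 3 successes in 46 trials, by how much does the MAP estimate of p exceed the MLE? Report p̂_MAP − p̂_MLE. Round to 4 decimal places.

Posterior is Beta(11, 52); MAP = (11−1)/(63−2) = 10/61 ≈ 0.16393.
MLE ignores the prior: p̂_MLE = k/n = 3/46 ≈ 0.06522.
Difference = 10/61 − 3/46 = 277/2806 ≈ 0.0987.

MAP − MLE = 0.0987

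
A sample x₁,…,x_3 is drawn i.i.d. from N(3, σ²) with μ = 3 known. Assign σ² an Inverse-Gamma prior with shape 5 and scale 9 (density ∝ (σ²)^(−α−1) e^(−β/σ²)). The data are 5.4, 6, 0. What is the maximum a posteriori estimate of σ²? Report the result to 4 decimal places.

σ̂²_MAP = 2.7840

Sum of squared deviations about the known mean: SS = (5.4−3)² + (6−3)² + (0−3)² = 23.76.
The Normal likelihood contributes (σ²)^(−n/2) exp(−SS/(2σ²)), so the posterior is Inverse-Gamma(α + n/2, β + SS/2) = Inverse-Gamma(6.5, 20.88).
The mode of Inverse-Gamma(a, b) is b/(a+1) = 20.88/7.5 ≈ 2.7840.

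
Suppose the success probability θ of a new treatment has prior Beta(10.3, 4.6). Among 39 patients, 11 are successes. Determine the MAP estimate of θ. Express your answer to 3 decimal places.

θ̂_MAP = 0.391

Prior: Beta(10.3, 4.6).
Data: 11 successes in 39 trials. The binomial likelihood contributes θ^11(1−θ)^28, so the posterior is Beta(10.3+11, 4.6+28) = Beta(21.3, 32.6).
For Beta(a, b) with a, b > 1 the mode is (a−1)/(a+b−2) = 20.3/51.9 ≈ 0.391.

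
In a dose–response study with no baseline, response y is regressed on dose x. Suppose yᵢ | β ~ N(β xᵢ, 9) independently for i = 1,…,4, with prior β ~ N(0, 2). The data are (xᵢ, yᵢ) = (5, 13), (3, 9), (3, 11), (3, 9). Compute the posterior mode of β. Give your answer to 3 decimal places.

β̂_MAP = 2.690

log p(β | y) = −Σ(yᵢ − βxᵢ)²/(2·9) − β²/(2·2) + const.
Setting the derivative to zero: Σxᵢ(yᵢ − βxᵢ)/9 − β/2 = 0, so β = Σxᵢyᵢ / (Σxᵢ² + σ²/τ²).
Σxᵢyᵢ = 5·13 + 3·9 + 3·11 + 3·9 = 152; Σxᵢ² = 52; σ²/τ² = 4.5.
β̂_MAP = 152 / (52 + 4.5) = 152/56.5 ≈ 2.690.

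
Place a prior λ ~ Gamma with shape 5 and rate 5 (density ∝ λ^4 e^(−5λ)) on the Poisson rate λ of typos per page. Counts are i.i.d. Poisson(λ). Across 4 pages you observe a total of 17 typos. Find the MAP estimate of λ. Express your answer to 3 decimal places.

λ̂_MAP = 2.333

Σxᵢ = 17, n = 4.
Posterior ∝ λ^4e^(−5λ) · λ^17e^(−4λ) = λ^21e^(−9λ), i.e. Gamma(shape=22, rate=9).
The mode of a Gamma(a, b) with a ≥ 1 (shape–rate) is (a−1)/b = 21/9 ≈ 2.333.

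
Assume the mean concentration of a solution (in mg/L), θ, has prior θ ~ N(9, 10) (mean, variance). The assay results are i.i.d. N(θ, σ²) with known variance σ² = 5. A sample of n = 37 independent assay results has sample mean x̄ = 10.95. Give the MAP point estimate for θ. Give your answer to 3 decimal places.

θ̂_MAP = 10.924

n = 37, x̄ = 10.95.
For a Normal prior and Normal likelihood with known variance, the posterior is Normal; its mode equals its mean, the precision-weighted average.
Prior precision 1/σ₀² = 1/10 = 0.1; data precision n/σ² = 37/5 = 7.4.
θ̂ = (0.1·9 + 7.4·10.95) / (0.1 + 7.4) = 81.93/7.5 = 10.924.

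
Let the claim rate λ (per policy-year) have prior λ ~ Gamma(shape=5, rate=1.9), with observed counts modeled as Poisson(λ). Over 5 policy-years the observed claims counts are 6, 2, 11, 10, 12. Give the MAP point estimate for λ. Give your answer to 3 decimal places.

Σxᵢ = 6+2+11+10+12 = 41, with n = 5.
Posterior ∝ λ^4e^(−1.9λ) · λ^41e^(−5λ) = λ^45e^(−6.9λ), i.e. Gamma(shape=46, rate=6.9).
The mode of a Gamma(a, b) with a ≥ 1 (shape–rate) is (a−1)/b = 45/6.9 ≈ 6.522.

λ̂_MAP = 6.522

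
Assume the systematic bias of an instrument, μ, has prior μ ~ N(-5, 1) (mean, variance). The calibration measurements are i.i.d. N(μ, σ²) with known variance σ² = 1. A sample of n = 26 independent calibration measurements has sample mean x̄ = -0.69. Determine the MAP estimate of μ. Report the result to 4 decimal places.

n = 26, x̄ = -0.69.
For a Normal prior and Normal likelihood with known variance, the posterior is Normal; its mode equals its mean, the precision-weighted average.
Prior precision 1/σ₀² = 1/1 = 1; data precision n/σ² = 26/1 = 26.
μ̂ = (1·(-5) + 26·(-0.69)) / (1 + 26) = (-22.94)/27 = -1147/1350 ≈ -0.8496.

μ̂_MAP = -0.8496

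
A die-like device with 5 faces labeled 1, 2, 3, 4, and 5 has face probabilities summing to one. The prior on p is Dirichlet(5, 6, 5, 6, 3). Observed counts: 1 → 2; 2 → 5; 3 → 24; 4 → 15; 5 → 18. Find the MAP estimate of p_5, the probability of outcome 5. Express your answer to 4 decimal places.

MAP estimate: 0.2381

The posterior is Dirichlet(αᵢ + nᵢ) = Dirichlet(7, 11, 29, 21, 21).
For a Dirichlet(a₁,…,a_K) with all aᵢ > 1, the mode has j-th component (aⱼ − 1)/(Σaᵢ − K).
Here Σaᵢ = 89 and K = 5, so p_5 = (21 − 1)/(89 − 5) = 20/84 ≈ 0.2381.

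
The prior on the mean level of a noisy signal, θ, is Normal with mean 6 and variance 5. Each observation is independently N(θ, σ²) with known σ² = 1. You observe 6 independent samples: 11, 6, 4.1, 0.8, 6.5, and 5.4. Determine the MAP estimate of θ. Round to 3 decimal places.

n = 6; x̄ = (11 + 6 + 4.1 + 0.8 + 6.5 + 5.4)/6 = 33.8/6 = 169/30 ≈ 5.6333.
For a Normal prior and Normal likelihood with known variance, the posterior is Normal; its mode equals its mean, the precision-weighted average.
Prior precision 1/σ₀² = 1/5 = 0.2; data precision n/σ² = 6/1 = 6.
θ̂ = (0.2·6 + 6·(169/30)) / (0.2 + 6) = 35/6.2 = 175/31 ≈ 5.645.

θ̂_MAP = 5.645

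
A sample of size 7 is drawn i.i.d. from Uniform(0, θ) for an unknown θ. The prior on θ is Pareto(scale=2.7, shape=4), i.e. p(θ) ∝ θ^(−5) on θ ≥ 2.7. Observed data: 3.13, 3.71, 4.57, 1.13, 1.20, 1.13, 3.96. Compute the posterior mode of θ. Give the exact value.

The Uniform(0, θ) likelihood is θ^(−n) for θ ≥ max(xᵢ), zero otherwise. Here max(xᵢ) = 4.57.
Posterior ∝ θ^(−5) · θ^(−7) = θ^(−12) on θ ≥ max(2.7, 4.57) = 4.57.
This density is strictly decreasing in θ, so the posterior mode lies at the lower boundary of the support.

θ̂_MAP = 4.57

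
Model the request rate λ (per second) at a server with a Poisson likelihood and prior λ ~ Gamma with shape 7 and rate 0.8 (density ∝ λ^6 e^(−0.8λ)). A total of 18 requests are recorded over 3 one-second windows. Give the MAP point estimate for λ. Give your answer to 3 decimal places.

Σxᵢ = 18, n = 3.
Posterior ∝ λ^6e^(−0.8λ) · λ^18e^(−3λ) = λ^24e^(−3.8λ), i.e. Gamma(shape=25, rate=3.8).
The mode of a Gamma(a, b) with a ≥ 1 (shape–rate) is (a−1)/b = 24/3.8 ≈ 6.316.

λ̂_MAP = 6.316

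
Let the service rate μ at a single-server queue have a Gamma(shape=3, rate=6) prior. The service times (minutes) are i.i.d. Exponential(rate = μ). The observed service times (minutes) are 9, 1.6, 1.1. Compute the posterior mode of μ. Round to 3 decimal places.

The Exponential(rate=μ) likelihood is ∝ μ^n e^(−μΣtᵢ). Here n = 3 and Σtᵢ = 9 + 1.6 + 1.1 = 11.7.
Posterior ∝ μ^2e^(−6μ) · μ^3e^(−11.7μ) = μ^5e^(−17.7μ), i.e. Gamma(6, 17.7).
Mode = (a−1)/b = 5/17.7 ≈ 0.282.

μ̂_MAP = 0.282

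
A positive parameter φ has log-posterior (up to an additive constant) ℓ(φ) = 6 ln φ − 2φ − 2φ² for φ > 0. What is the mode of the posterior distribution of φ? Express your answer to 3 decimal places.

φ̂_MAP = 1.000

ℓ'(φ) = 6/φ − 2 − 4φ. Setting this to zero and multiplying by φ: 4φ² + 2φ − 6 = 0.
φ = (−2 + √(2² + 4·4·6)) / (2·4) = (−2 + √100) / 8 = (−2 + 10)/8 = 1.
ℓ''(φ) = −6/φ² − 4 < 0, confirming a maximum.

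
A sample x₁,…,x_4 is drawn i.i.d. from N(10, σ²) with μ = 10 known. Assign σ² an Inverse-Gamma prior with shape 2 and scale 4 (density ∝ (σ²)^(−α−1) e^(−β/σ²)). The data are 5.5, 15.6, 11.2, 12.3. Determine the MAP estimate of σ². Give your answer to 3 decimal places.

Sum of squared deviations about the known mean: SS = (5.5−10)² + (15.6−10)² + (11.2−10)² + (12.3−10)² = 58.34.
The Normal likelihood contributes (σ²)^(−n/2) exp(−SS/(2σ²)), so the posterior is Inverse-Gamma(α + n/2, β + SS/2) = Inverse-Gamma(4, 33.17).
The mode of Inverse-Gamma(a, b) is b/(a+1) = 33.17/5 ≈ 6.634.

σ̂²_MAP = 6.634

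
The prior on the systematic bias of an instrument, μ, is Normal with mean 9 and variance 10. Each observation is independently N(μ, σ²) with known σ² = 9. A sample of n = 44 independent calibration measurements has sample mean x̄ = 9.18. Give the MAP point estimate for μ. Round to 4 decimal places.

μ̂_MAP = 9.1764

n = 44, x̄ = 9.18.
For a Normal prior and Normal likelihood with known variance, the posterior is Normal; its mode equals its mean, the precision-weighted average.
Prior precision 1/σ₀² = 1/10 = 0.1; data precision n/σ² = 44/9.
μ̂ = (0.1·9 + (44/9)·9.18) / (0.1 + 44/9) = 45.78/(449/90) = 20601/2245 ≈ 9.1764.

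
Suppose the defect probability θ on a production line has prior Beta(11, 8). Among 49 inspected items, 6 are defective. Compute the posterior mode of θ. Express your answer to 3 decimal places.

Prior: Beta(11, 8).
Data: 6 successes in 49 trials. The binomial likelihood contributes θ^6(1−θ)^43, so the posterior is Beta(11+6, 8+43) = Beta(17, 51).
For Beta(a, b) with a, b > 1 the mode is (a−1)/(a+b−2) = 16/66 ≈ 0.242.

θ̂_MAP = 0.242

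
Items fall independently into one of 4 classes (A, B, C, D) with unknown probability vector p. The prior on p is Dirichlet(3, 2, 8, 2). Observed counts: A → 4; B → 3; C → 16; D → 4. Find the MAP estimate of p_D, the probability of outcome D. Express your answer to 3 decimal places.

The posterior is Dirichlet(αᵢ + nᵢ) = Dirichlet(7, 5, 24, 6).
For a Dirichlet(a₁,…,a_K) with all aᵢ > 1, the mode has j-th component (aⱼ − 1)/(Σaᵢ − K).
Here Σaᵢ = 42 and K = 4, so p_D = (6 − 1)/(42 − 4) = 5/38 ≈ 0.132.

MAP estimate of p_D = 0.132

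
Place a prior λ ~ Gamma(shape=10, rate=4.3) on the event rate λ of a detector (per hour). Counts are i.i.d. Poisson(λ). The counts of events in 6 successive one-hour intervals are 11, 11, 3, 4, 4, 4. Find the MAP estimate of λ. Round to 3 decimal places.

Σxᵢ = 11+11+3+4+4+4 = 37, with n = 6.
Posterior ∝ λ^9e^(−4.3λ) · λ^37e^(−6λ) = λ^46e^(−10.3λ), i.e. Gamma(shape=47, rate=10.3).
The mode of a Gamma(a, b) with a ≥ 1 (shape–rate) is (a−1)/b = 46/10.3 ≈ 4.466.

λ̂_MAP = 4.466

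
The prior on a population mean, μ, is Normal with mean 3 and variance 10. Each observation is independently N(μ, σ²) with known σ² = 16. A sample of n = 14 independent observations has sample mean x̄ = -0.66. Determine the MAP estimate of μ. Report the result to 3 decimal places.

n = 14, x̄ = -0.66.
For a Normal prior and Normal likelihood with known variance, the posterior is Normal; its mode equals its mean, the precision-weighted average.
Prior precision 1/σ₀² = 1/10 = 0.1; data precision n/σ² = 14/16 = 0.875.
μ̂ = (0.1·3 + 0.875·(-0.66)) / (0.1 + 0.875) = (-0.2775)/0.975 = -37/130 ≈ -0.285.

μ̂_MAP = -0.285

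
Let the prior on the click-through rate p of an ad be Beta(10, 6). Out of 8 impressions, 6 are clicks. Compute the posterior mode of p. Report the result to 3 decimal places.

Prior: Beta(10, 6).
Data: 6 successes in 8 trials. The binomial likelihood contributes p^6(1−p)^2, so the posterior is Beta(10+6, 6+2) = Beta(16, 8).
For Beta(a, b) with a, b > 1 the mode is (a−1)/(a+b−2) = 15/22 ≈ 0.682.

p̂_MAP = 0.682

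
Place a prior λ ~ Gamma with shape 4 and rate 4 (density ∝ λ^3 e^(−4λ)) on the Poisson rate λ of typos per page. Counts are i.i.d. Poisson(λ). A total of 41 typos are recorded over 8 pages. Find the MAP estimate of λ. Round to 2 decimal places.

Σxᵢ = 41, n = 8.
Posterior ∝ λ^3e^(−4λ) · λ^41e^(−8λ) = λ^44e^(−12λ), i.e. Gamma(shape=45, rate=12).
The mode of a Gamma(a, b) with a ≥ 1 (shape–rate) is (a−1)/b = 44/12 ≈ 3.67.

λ̂_MAP = 3.67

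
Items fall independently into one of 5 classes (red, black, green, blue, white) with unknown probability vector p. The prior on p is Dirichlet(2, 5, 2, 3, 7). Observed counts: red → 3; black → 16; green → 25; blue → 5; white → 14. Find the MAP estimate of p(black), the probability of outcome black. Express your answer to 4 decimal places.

MAP estimate of p(black) = 0.2597

The posterior is Dirichlet(αᵢ + nᵢ) = Dirichlet(5, 21, 27, 8, 21).
For a Dirichlet(a₁,…,a_K) with all aᵢ > 1, the mode has j-th component (aⱼ − 1)/(Σaᵢ − K).
Here Σaᵢ = 82 and K = 5, so p(black) = (21 − 1)/(82 − 5) = 20/77 ≈ 0.2597.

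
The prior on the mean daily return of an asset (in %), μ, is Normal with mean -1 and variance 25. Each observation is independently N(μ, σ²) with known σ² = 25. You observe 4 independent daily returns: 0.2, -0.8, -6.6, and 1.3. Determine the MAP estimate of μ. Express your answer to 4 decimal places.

μ̂_MAP = -1.3800

n = 4; x̄ = (0.2 + (-0.8) + (-6.6) + 1.3)/4 = -5.9/4 = -1.475.
For a Normal prior and Normal likelihood with known variance, the posterior is Normal; its mode equals its mean, the precision-weighted average.
Prior precision 1/σ₀² = 1/25 = 0.04; data precision n/σ² = 4/25 = 0.16.
μ̂ = (0.04·(-1) + 0.16·(-1.475)) / (0.04 + 0.16) = (-0.276)/0.2 = -1.3800.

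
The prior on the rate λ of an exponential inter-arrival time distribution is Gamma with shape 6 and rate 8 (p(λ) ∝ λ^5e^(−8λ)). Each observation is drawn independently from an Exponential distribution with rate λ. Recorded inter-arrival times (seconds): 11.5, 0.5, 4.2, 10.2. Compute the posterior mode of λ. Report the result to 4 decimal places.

The Exponential(rate=λ) likelihood is ∝ λ^n e^(−λΣtᵢ). Here n = 4 and Σtᵢ = 11.5 + 0.5 + 4.2 + 10.2 = 26.4.
Posterior ∝ λ^5e^(−8λ) · λ^4e^(−26.4λ) = λ^9e^(−34.4λ), i.e. Gamma(10, 34.4).
Mode = (a−1)/b = 9/34.4 ≈ 0.2616.

λ̂_MAP = 0.2616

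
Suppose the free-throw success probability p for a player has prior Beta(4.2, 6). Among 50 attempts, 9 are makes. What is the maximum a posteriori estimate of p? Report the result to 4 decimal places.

Prior: Beta(4.2, 6).
Data: 9 successes in 50 trials. The binomial likelihood contributes p^9(1−p)^41, so the posterior is Beta(4.2+9, 6+41) = Beta(13.2, 47).
For Beta(a, b) with a, b > 1 the mode is (a−1)/(a+b−2) = 12.2/58.2 ≈ 0.2096.

p̂_MAP = 0.2096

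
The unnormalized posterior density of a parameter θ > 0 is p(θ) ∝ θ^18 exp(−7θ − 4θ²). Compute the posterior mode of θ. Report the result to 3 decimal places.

ℓ'(θ) = 18/θ − 7 − 8θ. Setting this to zero and multiplying by θ: 8θ² + 7θ − 18 = 0.
θ = (−7 + √(7² + 4·8·18)) / (2·8) = (−7 + √625) / 16 = (−7 + 25)/16 = 9/8.
ℓ''(θ) = −18/θ² − 8 < 0, confirming a maximum.

θ̂_MAP = 1.125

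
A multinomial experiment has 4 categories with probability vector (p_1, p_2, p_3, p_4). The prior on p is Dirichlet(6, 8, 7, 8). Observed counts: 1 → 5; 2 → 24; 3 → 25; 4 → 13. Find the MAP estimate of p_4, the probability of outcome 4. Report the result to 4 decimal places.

The posterior is Dirichlet(αᵢ + nᵢ) = Dirichlet(11, 32, 32, 21).
For a Dirichlet(a₁,…,a_K) with all aᵢ > 1, the mode has j-th component (aⱼ − 1)/(Σaᵢ − K).
Here Σaᵢ = 96 and K = 4, so p_4 = (21 − 1)/(96 − 4) = 20/92 ≈ 0.2174.

MAP estimate: 0.2174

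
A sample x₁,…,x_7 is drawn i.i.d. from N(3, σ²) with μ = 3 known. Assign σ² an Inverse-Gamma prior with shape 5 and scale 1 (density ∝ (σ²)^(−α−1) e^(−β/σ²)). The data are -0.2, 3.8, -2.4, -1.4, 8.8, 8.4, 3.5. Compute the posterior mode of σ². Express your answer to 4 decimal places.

σ̂²_MAP = 6.5500

Sum of squared deviations about the known mean: SS = (-0.2−3)² + (3.8−3)² + (-2.4−3)² + (-1.4−3)² + (8.8−3)² + (8.4−3)² + (3.5−3)² = 122.45.
The Normal likelihood contributes (σ²)^(−n/2) exp(−SS/(2σ²)), so the posterior is Inverse-Gamma(α + n/2, β + SS/2) = Inverse-Gamma(8.5, 62.225).
The mode of Inverse-Gamma(a, b) is b/(a+1) = 62.225/9.5 ≈ 6.5500.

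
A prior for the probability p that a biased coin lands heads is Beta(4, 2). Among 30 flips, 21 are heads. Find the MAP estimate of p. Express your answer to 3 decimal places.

Prior: Beta(4, 2).
Data: 21 successes in 30 trials. The binomial likelihood contributes p^21(1−p)^9, so the posterior is Beta(4+21, 2+9) = Beta(25, 11).
For Beta(a, b) with a, b > 1 the mode is (a−1)/(a+b−2) = 24/34 ≈ 0.706.

p̂_MAP = 0.706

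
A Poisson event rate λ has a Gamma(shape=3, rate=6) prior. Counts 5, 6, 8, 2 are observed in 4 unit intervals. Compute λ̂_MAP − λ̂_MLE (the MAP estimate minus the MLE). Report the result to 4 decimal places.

Σxᵢ = 21. Posterior is Gamma(24, 10); MAP = (24−1)/10 = 23/10 ≈ 2.30000.
MLE = x̄ = 21/4 ≈ 5.25000.
Difference = 23/10 − 21/4 = -59/20 ≈ -2.9500.

MAP − MLE = -2.9500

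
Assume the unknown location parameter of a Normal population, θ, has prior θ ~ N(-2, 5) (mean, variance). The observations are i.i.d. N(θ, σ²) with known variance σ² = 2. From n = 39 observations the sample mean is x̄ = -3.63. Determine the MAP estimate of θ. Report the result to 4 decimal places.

θ̂_MAP = -3.6135

n = 39, x̄ = -3.63.
For a Normal prior and Normal likelihood with known variance, the posterior is Normal; its mode equals its mean, the precision-weighted average.
Prior precision 1/σ₀² = 1/5 = 0.2; data precision n/σ² = 39/2 = 19.5.
θ̂ = (0.2·(-2) + 19.5·(-3.63)) / (0.2 + 19.5) = (-71.185)/19.7 = -14237/3940 ≈ -3.6135.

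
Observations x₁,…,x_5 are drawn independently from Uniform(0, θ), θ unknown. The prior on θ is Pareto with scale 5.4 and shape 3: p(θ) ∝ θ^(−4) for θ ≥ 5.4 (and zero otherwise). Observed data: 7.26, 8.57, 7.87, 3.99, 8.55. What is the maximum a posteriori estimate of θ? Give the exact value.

θ̂_MAP = 8.57

The Uniform(0, θ) likelihood is θ^(−n) for θ ≥ max(xᵢ), zero otherwise. Here max(xᵢ) = 8.57.
Posterior ∝ θ^(−4) · θ^(−5) = θ^(−9) on θ ≥ max(5.4, 8.57) = 8.57.
This density is strictly decreasing in θ, so the posterior mode lies at the lower boundary of the support.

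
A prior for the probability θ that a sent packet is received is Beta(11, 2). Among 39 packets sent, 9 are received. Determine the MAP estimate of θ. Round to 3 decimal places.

Prior: Beta(11, 2).
Data: 9 successes in 39 trials. The binomial likelihood contributes θ^9(1−θ)^30, so the posterior is Beta(11+9, 2+30) = Beta(20, 32).
For Beta(a, b) with a, b > 1 the mode is (a−1)/(a+b−2) = 19/50 ≈ 0.380.

θ̂_MAP = 0.380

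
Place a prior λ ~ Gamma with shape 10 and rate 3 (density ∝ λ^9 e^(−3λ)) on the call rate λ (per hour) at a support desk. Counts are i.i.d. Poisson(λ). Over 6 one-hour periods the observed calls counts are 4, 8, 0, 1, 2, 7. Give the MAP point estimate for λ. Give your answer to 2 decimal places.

λ̂_MAP = 3.44

Σxᵢ = 4+8+0+1+2+7 = 22, with n = 6.
Posterior ∝ λ^9e^(−3λ) · λ^22e^(−6λ) = λ^31e^(−9λ), i.e. Gamma(shape=32, rate=9).
The mode of a Gamma(a, b) with a ≥ 1 (shape–rate) is (a−1)/b = 31/9 ≈ 3.44.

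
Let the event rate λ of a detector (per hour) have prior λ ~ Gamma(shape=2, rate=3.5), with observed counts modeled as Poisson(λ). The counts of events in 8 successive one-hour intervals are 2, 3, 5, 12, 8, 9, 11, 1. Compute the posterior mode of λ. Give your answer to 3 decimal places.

λ̂_MAP = 4.522

Σxᵢ = 2+3+5+12+8+9+11+1 = 51, with n = 8.
Posterior ∝ λe^(−3.5λ) · λ^51e^(−8λ) = λ^52e^(−11.5λ), i.e. Gamma(shape=53, rate=11.5).
The mode of a Gamma(a, b) with a ≥ 1 (shape–rate) is (a−1)/b = 52/11.5 ≈ 4.522.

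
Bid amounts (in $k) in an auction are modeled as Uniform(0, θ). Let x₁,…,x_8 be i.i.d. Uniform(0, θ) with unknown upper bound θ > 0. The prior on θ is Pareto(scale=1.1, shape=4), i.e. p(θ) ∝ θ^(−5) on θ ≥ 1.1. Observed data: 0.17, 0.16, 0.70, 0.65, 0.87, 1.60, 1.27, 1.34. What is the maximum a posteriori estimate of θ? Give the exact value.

θ̂_MAP = 1.60

The Uniform(0, θ) likelihood is θ^(−n) for θ ≥ max(xᵢ), zero otherwise. Here max(xᵢ) = 1.60.
Posterior ∝ θ^(−5) · θ^(−8) = θ^(−13) on θ ≥ max(1.1, 1.60) = 1.60.
This density is strictly decreasing in θ, so the posterior mode lies at the lower boundary of the support.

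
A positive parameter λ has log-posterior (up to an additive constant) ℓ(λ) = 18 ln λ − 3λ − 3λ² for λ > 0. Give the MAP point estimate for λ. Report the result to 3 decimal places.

ℓ'(λ) = 18/λ − 3 − 6λ. Setting this to zero and multiplying by λ: 6λ² + 3λ − 18 = 0.
λ = (−3 + √(3² + 4·6·18)) / (2·6) = (−3 + √441) / 12 = (−3 + 21)/12 = 3/2.
ℓ''(λ) = −18/λ² − 6 < 0, confirming a maximum.

λ̂_MAP = 1.500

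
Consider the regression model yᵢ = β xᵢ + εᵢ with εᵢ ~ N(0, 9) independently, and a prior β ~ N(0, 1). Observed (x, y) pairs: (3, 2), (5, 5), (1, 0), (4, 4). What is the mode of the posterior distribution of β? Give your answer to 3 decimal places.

log p(β | y) = −Σ(yᵢ − βxᵢ)²/(2·9) − β²/(2·1) + const.
Setting the derivative to zero: Σxᵢ(yᵢ − βxᵢ)/9 − β/1 = 0, so β = Σxᵢyᵢ / (Σxᵢ² + σ²/τ²).
Σxᵢyᵢ = 3·2 + 5·5 + 1·0 + 4·4 = 47; Σxᵢ² = 51; σ²/τ² = 9.
β̂_MAP = 47 / (51 + 9) = 47/60 ≈ 0.783.

β̂_MAP = 0.783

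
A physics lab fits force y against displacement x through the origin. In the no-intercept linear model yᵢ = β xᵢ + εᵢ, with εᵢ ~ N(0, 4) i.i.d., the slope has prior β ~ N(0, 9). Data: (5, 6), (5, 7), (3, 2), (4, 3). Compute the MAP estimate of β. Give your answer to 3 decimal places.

β̂_MAP = 1.100

log p(β | y) = −Σ(yᵢ − βxᵢ)²/(2·4) − β²/(2·9) + const.
Setting the derivative to zero: Σxᵢ(yᵢ − βxᵢ)/4 − β/9 = 0, so β = Σxᵢyᵢ / (Σxᵢ² + σ²/τ²).
Σxᵢyᵢ = 5·6 + 5·7 + 3·2 + 4·3 = 83; Σxᵢ² = 75; σ²/τ² = 4/9.
β̂_MAP = 83 / (75 + 4/9) = 83/(679/9) = 747/679 ≈ 1.100.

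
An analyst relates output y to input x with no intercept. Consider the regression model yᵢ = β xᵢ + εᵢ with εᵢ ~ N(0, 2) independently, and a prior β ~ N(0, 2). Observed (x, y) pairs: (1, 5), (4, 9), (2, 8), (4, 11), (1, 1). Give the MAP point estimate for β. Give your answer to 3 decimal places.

log p(β | y) = −Σ(yᵢ − βxᵢ)²/(2·2) − β²/(2·2) + const.
Setting the derivative to zero: Σxᵢ(yᵢ − βxᵢ)/2 − β/2 = 0, so β = Σxᵢyᵢ / (Σxᵢ² + σ²/τ²).
Σxᵢyᵢ = 1·5 + 4·9 + 2·8 + 4·11 + 1·1 = 102; Σxᵢ² = 38; σ²/τ² = 1.
β̂_MAP = 102 / (38 + 1) = 102/39 ≈ 2.615.

β̂_MAP = 2.615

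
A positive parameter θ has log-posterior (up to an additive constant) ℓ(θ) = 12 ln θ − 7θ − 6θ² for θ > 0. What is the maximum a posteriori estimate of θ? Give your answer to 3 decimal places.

ℓ'(θ) = 12/θ − 7 − 12θ. Setting this to zero and multiplying by θ: 12θ² + 7θ − 12 = 0.
θ = (−7 + √(7² + 4·12·12)) / (2·12) = (−7 + √625) / 24 = (−7 + 25)/24 = 3/4.
ℓ''(θ) = −12/θ² − 12 < 0, confirming a maximum.

θ̂_MAP = 0.750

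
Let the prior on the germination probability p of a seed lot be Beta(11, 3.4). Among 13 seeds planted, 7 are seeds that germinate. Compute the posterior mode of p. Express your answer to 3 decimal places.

p̂_MAP = 0.669

Prior: Beta(11, 3.4).
Data: 7 successes in 13 trials. The binomial likelihood contributes p^7(1−p)^6, so the posterior is Beta(11+7, 3.4+6) = Beta(18, 9.4).
For Beta(a, b) with a, b > 1 the mode is (a−1)/(a+b−2) = 17/25.4 ≈ 0.669.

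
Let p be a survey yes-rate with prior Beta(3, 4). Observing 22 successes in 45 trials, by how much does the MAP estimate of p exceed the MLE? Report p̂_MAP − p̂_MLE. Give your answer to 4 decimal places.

Posterior is Beta(25, 27); MAP = (25−1)/(52−2) = 24/50 ≈ 0.48000.
MLE ignores the prior: p̂_MLE = k/n = 22/45 ≈ 0.48889.
Difference = 24/50 − 22/45 = -2/225 ≈ -0.0089.

MAP − MLE = -0.0089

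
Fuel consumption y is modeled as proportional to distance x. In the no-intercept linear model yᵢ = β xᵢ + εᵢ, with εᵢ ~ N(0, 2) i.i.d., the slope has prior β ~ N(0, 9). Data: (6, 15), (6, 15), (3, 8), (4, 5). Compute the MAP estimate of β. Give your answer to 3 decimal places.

log p(β | y) = −Σ(yᵢ − βxᵢ)²/(2·2) − β²/(2·9) + const.
Setting the derivative to zero: Σxᵢ(yᵢ − βxᵢ)/2 − β/9 = 0, so β = Σxᵢyᵢ / (Σxᵢ² + σ²/τ²).
Σxᵢyᵢ = 6·15 + 6·15 + 3·8 + 4·5 = 224; Σxᵢ² = 97; σ²/τ² = 2/9.
β̂_MAP = 224 / (97 + 2/9) = 224/(875/9) = 288/125 ≈ 2.304.

β̂_MAP = 2.304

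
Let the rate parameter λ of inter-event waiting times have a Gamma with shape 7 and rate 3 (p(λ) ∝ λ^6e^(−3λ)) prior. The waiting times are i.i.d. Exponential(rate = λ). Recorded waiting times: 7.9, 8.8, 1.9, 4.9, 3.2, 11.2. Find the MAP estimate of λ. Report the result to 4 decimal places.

The Exponential(rate=λ) likelihood is ∝ λ^n e^(−λΣtᵢ). Here n = 6 and Σtᵢ = 7.9 + 8.8 + 1.9 + 4.9 + 3.2 + 11.2 = 37.9.
Posterior ∝ λ^6e^(−3λ) · λ^6e^(−37.9λ) = λ^12e^(−40.9λ), i.e. Gamma(13, 40.9).
Mode = (a−1)/b = 12/40.9 ≈ 0.2934.

λ̂_MAP = 0.2934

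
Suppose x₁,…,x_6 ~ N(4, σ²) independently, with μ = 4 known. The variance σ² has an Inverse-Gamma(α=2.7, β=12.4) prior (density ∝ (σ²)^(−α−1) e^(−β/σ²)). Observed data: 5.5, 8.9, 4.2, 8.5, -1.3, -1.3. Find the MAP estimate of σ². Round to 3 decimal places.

σ̂²_MAP = 9.517

Sum of squared deviations about the known mean: SS = (5.5−4)² + (8.9−4)² + (4.2−4)² + (8.5−4)² + (-1.3−4)² + (-1.3−4)² = 102.73.
The Normal likelihood contributes (σ²)^(−n/2) exp(−SS/(2σ²)), so the posterior is Inverse-Gamma(α + n/2, β + SS/2) = Inverse-Gamma(5.7, 63.765).
The mode of Inverse-Gamma(a, b) is b/(a+1) = 63.765/6.7 ≈ 9.517.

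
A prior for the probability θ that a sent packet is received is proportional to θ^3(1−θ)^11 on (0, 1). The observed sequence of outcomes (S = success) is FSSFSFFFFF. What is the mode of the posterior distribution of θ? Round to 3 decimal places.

θ̂_MAP = 0.250

The prior density ∝ θ^3(1−θ)^11 is the kernel of Beta(4, 12).
Data: 3 successes in 10 trials (from the sequence). The binomial likelihood contributes θ^3(1−θ)^7, so the posterior is Beta(4+3, 12+7) = Beta(7, 19).
For Beta(a, b) with a, b > 1 the mode is (a−1)/(a+b−2) = 6/24 ≈ 0.250.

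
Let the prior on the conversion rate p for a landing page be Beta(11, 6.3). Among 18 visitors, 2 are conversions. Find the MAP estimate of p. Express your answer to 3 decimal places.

p̂_MAP = 0.360

Prior: Beta(11, 6.3).
Data: 2 successes in 18 trials. The binomial likelihood contributes p^2(1−p)^16, so the posterior is Beta(11+2, 6.3+16) = Beta(13, 22.3).
For Beta(a, b) with a, b > 1 the mode is (a−1)/(a+b−2) = 12/33.3 ≈ 0.360.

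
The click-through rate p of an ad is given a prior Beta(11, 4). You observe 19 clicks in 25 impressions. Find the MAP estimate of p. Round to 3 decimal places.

p̂_MAP = 0.763

Prior: Beta(11, 4).
Data: 19 successes in 25 trials. The binomial likelihood contributes p^19(1−p)^6, so the posterior is Beta(11+19, 4+6) = Beta(30, 10).
For Beta(a, b) with a, b > 1 the mode is (a−1)/(a+b−2) = 29/38 ≈ 0.763.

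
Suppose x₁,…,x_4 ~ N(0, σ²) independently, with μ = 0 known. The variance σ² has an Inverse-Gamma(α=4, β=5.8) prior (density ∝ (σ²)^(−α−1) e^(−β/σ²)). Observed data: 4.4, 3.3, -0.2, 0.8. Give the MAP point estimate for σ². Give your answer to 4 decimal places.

σ̂²_MAP = 3.0379

Sum of squared deviations about the known mean: SS = (4.4−0)² + (3.3−0)² + (-0.2−0)² + (0.8−0)² = 30.93.
The Normal likelihood contributes (σ²)^(−n/2) exp(−SS/(2σ²)), so the posterior is Inverse-Gamma(α + n/2, β + SS/2) = Inverse-Gamma(6, 21.265).
The mode of Inverse-Gamma(a, b) is b/(a+1) = 21.265/7 ≈ 3.0379.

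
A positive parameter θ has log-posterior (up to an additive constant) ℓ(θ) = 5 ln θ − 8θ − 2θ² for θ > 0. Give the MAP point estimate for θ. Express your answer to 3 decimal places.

ℓ'(θ) = 5/θ − 8 − 4θ. Setting this to zero and multiplying by θ: 4θ² + 8θ − 5 = 0.
θ = (−8 + √(8² + 4·4·5)) / (2·4) = (−8 + √144) / 8 = (−8 + 12)/8 = 1/2.
ℓ''(θ) = −5/θ² − 4 < 0, confirming a maximum.

θ̂_MAP = 0.500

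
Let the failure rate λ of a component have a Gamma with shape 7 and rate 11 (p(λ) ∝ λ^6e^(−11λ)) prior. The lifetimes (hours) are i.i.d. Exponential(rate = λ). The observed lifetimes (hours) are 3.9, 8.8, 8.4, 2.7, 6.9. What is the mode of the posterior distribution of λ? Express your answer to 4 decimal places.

λ̂_MAP = 0.2638

The Exponential(rate=λ) likelihood is ∝ λ^n e^(−λΣtᵢ). Here n = 5 and Σtᵢ = 3.9 + 8.8 + 8.4 + 2.7 + 6.9 = 30.7.
Posterior ∝ λ^6e^(−11λ) · λ^5e^(−30.7λ) = λ^11e^(−41.7λ), i.e. Gamma(12, 41.7).
Mode = (a−1)/b = 11/41.7 ≈ 0.2638.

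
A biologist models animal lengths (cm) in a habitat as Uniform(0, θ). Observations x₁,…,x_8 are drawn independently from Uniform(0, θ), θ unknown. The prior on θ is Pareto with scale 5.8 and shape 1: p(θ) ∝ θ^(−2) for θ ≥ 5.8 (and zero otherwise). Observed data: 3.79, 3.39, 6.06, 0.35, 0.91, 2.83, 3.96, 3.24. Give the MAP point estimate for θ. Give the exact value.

The Uniform(0, θ) likelihood is θ^(−n) for θ ≥ max(xᵢ), zero otherwise. Here max(xᵢ) = 6.06.
Posterior ∝ θ^(−2) · θ^(−8) = θ^(−10) on θ ≥ max(5.8, 6.06) = 6.06.
This density is strictly decreasing in θ, so the posterior mode lies at the lower boundary of the support.

θ̂_MAP = 6.06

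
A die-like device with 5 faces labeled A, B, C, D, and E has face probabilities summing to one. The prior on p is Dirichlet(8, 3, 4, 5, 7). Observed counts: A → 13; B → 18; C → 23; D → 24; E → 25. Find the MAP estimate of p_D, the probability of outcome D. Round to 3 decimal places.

MAP estimate of p_D = 0.224

The posterior is Dirichlet(αᵢ + nᵢ) = Dirichlet(21, 21, 27, 29, 32).
For a Dirichlet(a₁,…,a_K) with all aᵢ > 1, the mode has j-th component (aⱼ − 1)/(Σaᵢ − K).
Here Σaᵢ = 130 and K = 5, so p_D = (29 − 1)/(130 − 5) = 28/125 ≈ 0.224.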